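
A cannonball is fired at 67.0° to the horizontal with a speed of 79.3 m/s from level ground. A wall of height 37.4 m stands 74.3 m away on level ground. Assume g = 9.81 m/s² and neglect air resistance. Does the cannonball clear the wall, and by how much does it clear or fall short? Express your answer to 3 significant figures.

Yes — it clears the wall by 109 m.

v_x = 79.3 cos 67.0° = 30.98 m/s; v_y0 = 79.3 sin 67.0° = 73.00 m/s.
Time to reach the wall: t = 74.3 / 30.98 = 2.398 s.
Height at that point: y = 73.00×2.398 − 4.905×2.398² = 146.8 m.
That is 146.8 − 37.4 = 109 m above the top of the wall, so the cannonball clears it.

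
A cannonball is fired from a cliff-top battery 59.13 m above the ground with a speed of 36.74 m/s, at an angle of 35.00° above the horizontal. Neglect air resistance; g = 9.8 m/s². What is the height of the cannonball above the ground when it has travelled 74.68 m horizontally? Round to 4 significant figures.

81.25 m

v_x = 36.74 cos 35.00° = 30.096 m/s, v_y0 = 36.74 sin 35.00° = 21.073 m/s.
Time to reach x = 74.68 m: t = x / v_x = 74.68 / 30.096 = 2.4814 s.
y = 59.13 + v_y0 t − ½ g t² = 59.13 + 21.073×2.4814 − 4.900×2.4814² = 81.25 m.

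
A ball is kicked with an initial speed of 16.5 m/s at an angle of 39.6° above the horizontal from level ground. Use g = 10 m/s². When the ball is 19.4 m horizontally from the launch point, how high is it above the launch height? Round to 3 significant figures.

4.41 m

v_x = 16.5 cos 39.6° = 12.71 m/s, v_y0 = 16.5 sin 39.6° = 10.52 m/s.
Time to reach x = 19.4 m: t = x / v_x = 19.4 / 12.71 = 1.526 s.
y = v_y0 t − ½ g t² = 10.52×1.526 − 5.000×1.526² = 4.41 m.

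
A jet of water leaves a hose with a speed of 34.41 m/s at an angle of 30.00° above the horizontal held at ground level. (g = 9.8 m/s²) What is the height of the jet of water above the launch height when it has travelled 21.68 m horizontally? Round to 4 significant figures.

9.923 m

v_x = 34.41 cos 30.00° = 29.800 m/s, v_y0 = 34.41 sin 30.00° = 17.205 m/s.
Time to reach x = 21.68 m: t = x / v_x = 21.68 / 29.800 = 0.72752 s.
y = v_y0 t − ½ g t² = 17.205×0.72752 − 4.900×0.72752² = 9.923 m.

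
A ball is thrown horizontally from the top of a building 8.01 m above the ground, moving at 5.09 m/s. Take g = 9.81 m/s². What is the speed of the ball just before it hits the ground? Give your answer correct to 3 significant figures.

13.5 m/s

Fall time: t = √(2 × 8.01 / 9.81) = 1.278 s.
At impact: v_x = 5.09 m/s (unchanged), v_y = g t = 9.81 × 1.278 = 12.54 m/s.
Speed = √(v_x² + v_y²) = √(25.91 + 157.3) = 13.5 m/s.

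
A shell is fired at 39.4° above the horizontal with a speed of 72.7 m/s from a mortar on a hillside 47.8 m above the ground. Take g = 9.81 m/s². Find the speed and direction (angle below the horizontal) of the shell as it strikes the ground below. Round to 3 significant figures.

78.9 m/s at 44.6° below the horizontal

v_x = 72.7 cos 39.4° = 56.18 m/s (constant).
|v_y| at impact = √((46.14)² + 2×9.81×47.8) = 55.38 m/s.
Speed = √(56.18² + 55.38²) = 78.9 m/s; angle = arctan(55.38/56.18) = 44.6° below horizontal.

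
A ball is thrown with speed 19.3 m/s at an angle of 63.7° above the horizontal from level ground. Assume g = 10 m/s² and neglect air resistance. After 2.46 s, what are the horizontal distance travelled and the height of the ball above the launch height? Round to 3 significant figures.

x = 21.0 m, y = 12.3 m

v_x = 19.3 cos 63.7° = 8.551 m/s; v_y0 = 19.3 sin 63.7° = 17.30 m/s.
x = v_x t = 8.551 × 2.46 = 21.0 m.
y = v_y0 t − ½ g t² = 17.30×2.46 − 5.000×2.46² = 12.3 m.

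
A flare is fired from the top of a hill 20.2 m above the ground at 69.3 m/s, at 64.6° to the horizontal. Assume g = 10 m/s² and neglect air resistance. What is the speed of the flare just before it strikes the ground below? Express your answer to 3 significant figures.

v_x = 69.3 cos 64.6° = 29.73 m/s is unchanged throughout.
For the vertical component, v_y² = v_y0² + 2 g h = (62.60)² + 2×10×20.2 = 4323, so |v_y| = 65.75 m/s.
Impact speed = √(v_x² + v_y²) = √(883.9 + 4323) = 72.2 m/s.

72.2 m/s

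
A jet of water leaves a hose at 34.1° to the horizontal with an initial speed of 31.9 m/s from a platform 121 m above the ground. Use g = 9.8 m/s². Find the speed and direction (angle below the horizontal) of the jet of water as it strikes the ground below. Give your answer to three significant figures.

v_x = 31.9 cos 34.1° = 26.42 m/s (constant).
|v_y| at impact = √((17.88)² + 2×9.8×121) = 51.88 m/s.
Speed = √(26.42² + 51.88²) = 58.2 m/s; angle = arctan(51.88/26.42) = 63.0° below horizontal.

58.2 m/s at 63.0° below the horizontal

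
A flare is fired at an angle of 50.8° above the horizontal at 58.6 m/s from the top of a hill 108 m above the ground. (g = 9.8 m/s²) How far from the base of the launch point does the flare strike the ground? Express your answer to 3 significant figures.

Components: v_x = 58.6 cos 50.8° = 37.04 m/s, v_y = 58.6 sin 50.8° = 45.41 m/s.
Vertical: 0 = 108 + 45.41 t − ½(9.8) t² ⇒ 4.900 t² − 45.41 t − 108 = 0.
t = [45.41 + √(2062 + 2117)] / 9.800 = 11.23 s.
Horizontal: R = v_x · t = 37.04 × 11.23 = 416 m.

416 m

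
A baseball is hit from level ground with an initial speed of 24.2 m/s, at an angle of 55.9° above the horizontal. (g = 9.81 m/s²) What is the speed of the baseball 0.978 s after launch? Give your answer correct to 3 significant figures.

17.1 m/s

v_x = 24.2 cos 55.9° = 13.57 m/s (constant).
v_y(t) = 24.2 sin 55.9° − g t = 20.04 − 9.81 × 0.978 = 10.45 m/s.
Speed = √(v_x² + v_y²) = √(184.1 + 109.2) = 17.1 m/s.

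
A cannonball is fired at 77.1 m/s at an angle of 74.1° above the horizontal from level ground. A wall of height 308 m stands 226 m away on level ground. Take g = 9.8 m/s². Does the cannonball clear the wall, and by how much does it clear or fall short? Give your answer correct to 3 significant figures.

v_x = 77.1 cos 74.1° = 21.12 m/s; v_y0 = 77.1 sin 74.1° = 74.15 m/s.
Time to reach the wall: t = 226 / 21.12 = 10.70 s.
Height at that point: y = 74.15×10.70 − 4.900×10.70² = 232.4 m.
That is 308 − 232.4 = 75.6 m below the top of the wall, so the cannonball does not clear it.

No — it falls 75.6 m short of clearing the wall.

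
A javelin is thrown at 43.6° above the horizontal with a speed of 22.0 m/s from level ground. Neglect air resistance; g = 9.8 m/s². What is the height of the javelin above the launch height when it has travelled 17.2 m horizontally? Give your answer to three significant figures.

v_x = 22.0 cos 43.6° = 15.93 m/s, v_y0 = 22.0 sin 43.6° = 15.17 m/s.
Time to reach x = 17.2 m: t = x / v_x = 17.2 / 15.93 = 1.080 s.
y = v_y0 t − ½ g t² = 15.17×1.080 − 4.900×1.080² = 10.7 m.

10.7 m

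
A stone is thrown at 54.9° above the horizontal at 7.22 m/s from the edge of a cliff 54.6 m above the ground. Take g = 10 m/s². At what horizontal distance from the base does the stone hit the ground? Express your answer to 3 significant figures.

16.4 m

Components: v_x = 7.22 cos 54.9° = 4.152 m/s, v_y = 7.22 sin 54.9° = 5.907 m/s.
Vertical: 0 = 54.6 + 5.907 t − ½(10) t² ⇒ 5.000 t² − 5.907 t − 54.6 = 0.
t = [5.907 + √(34.89 + 1092)] / 10.00 = 3.948 s.
Horizontal: R = v_x · t = 4.152 × 3.948 = 16.4 m.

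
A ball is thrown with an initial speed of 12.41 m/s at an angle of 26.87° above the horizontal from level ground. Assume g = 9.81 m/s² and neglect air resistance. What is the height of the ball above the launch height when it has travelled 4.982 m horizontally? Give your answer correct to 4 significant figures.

v_x = 12.41 cos 26.87° = 11.070 m/s, v_y0 = 12.41 sin 26.87° = 5.6089 m/s.
Time to reach x = 4.982 m: t = x / v_x = 4.982 / 11.070 = 0.45005 s.
y = v_y0 t − ½ g t² = 5.6089×0.45005 − 4.905×0.45005² = 1.531 m.

1.531 m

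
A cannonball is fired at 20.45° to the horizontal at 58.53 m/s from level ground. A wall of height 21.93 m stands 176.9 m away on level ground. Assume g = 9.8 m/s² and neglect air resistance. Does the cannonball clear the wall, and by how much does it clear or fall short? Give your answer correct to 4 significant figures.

v_x = 58.53 cos 20.45° = 54.841 m/s; v_y0 = 58.53 sin 20.45° = 20.450 m/s.
Time to reach the wall: t = 176.9 / 54.841 = 3.2257 s.
Height at that point: y = 20.450×3.2257 − 4.900×3.2257² = 14.980 m.
That is 21.93 − 14.980 = 6.950 m below the top of the wall, so the cannonball does not clear it.

No — it falls 6.950 m short of clearing the wall.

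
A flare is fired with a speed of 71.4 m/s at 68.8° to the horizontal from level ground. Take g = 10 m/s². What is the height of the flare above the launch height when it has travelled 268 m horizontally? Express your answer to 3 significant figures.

v_x = 71.4 cos 68.8° = 25.82 m/s, v_y0 = 71.4 sin 68.8° = 66.57 m/s.
Time to reach x = 268 m: t = x / v_x = 268 / 25.82 = 10.38 s.
y = v_y0 t − ½ g t² = 66.57×10.38 − 5.000×10.38² = 152 m.

152 m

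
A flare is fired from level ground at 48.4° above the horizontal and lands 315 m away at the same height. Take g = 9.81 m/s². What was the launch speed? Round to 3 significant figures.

On level ground, R = v₀² sin(2θ) / g, so v₀ = √(R g / sin 2θ).
sin(2 × 48.4°) = 0.9930.
v₀ = √(315 × 9.81 / 0.9930) = √3112 = 55.8 m/s.

55.8 m/s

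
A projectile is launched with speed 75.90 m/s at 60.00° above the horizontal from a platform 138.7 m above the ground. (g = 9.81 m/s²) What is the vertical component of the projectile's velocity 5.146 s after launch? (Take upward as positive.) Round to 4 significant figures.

15.25 m/s

Initial vertical component: v_y0 = 75.90 sin 60.00° = 65.731 m/s.
v_y(t) = v_y0 − g t = 65.731 − 9.81 × 5.146 = 15.25 m/s.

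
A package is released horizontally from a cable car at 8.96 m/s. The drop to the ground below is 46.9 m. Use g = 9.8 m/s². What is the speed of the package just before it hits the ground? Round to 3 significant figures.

Fall time: t = √(2 × 46.9 / 9.8) = 3.094 s.
At impact: v_x = 8.96 m/s (unchanged), v_y = g t = 9.8 × 3.094 = 30.32 m/s.
Speed = √(v_x² + v_y²) = √(80.28 + 919.3) = 31.6 m/s.

31.6 m/s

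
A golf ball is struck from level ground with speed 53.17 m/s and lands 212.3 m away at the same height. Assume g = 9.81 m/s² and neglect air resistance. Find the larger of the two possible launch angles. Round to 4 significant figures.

Level-ground range: R = v₀² sin(2θ)/g ⇒ sin 2θ = R g / v₀² = 212.3×9.81/53.17² = 0.7367.
2θ = arcsin(0.7367) = 47.451° or 180° − 47.451° = 132.549°.
So θ = 23.73° or θ = 66.27°.

66.27°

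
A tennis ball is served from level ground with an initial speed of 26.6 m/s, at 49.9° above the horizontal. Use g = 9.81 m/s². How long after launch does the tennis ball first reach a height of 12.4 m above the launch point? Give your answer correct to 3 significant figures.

0.742 s

v_y0 = 26.6 sin 49.9° = 20.35 m/s.
Set y = v_y0 t − ½ g t² = 12.4: 4.905 t² − 20.35 t + 12.4 = 0.
t = [20.35 ± √(414.1 − 243.3)] / 9.81 = (20.35 ± 13.07) / 9.81, giving t = 0.742 s or t = 3.41 s.
The tennis ball is on the way up at the first time, so t = 0.742 s.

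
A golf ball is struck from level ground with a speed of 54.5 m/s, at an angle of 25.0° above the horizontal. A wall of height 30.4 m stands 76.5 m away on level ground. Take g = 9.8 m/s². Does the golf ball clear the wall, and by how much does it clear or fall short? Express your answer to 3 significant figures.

v_x = 54.5 cos 25.0° = 49.39 m/s; v_y0 = 54.5 sin 25.0° = 23.03 m/s.
Time to reach the wall: t = 76.5 / 49.39 = 1.549 s.
Height at that point: y = 23.03×1.549 − 4.900×1.549² = 23.92 m.
That is 30.4 − 23.92 = 6.48 m below the top of the wall, so the golf ball does not clear it.

No — it falls 6.48 m short of clearing the wall.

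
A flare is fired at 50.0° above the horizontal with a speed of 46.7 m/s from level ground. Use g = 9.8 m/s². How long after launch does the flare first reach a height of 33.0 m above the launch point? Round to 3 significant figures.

v_y0 = 46.7 sin 50.0° = 35.77 m/s.
Set y = v_y0 t − ½ g t² = 33.0: 4.900 t² − 35.77 t + 33.0 = 0.
t = [35.77 ± √(1279 − 646.8)] / 9.8 = (35.77 ± 25.14) / 9.8, giving t = 1.08 s or t = 6.22 s.
The flare is on the way up at the first time, so t = 1.08 s.

1.08 s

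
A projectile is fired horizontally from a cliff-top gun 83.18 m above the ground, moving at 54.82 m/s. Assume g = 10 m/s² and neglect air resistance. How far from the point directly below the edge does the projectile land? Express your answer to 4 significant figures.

223.6 m

Initial vertical velocity is zero, so the fall time comes from h = ½ g t²: t = √(2 × 83.18 / 10) = 4.0787 s.
Horizontal motion is uniform at 54.82 m/s, so x = 54.82 × 4.0787 = 223.6 m.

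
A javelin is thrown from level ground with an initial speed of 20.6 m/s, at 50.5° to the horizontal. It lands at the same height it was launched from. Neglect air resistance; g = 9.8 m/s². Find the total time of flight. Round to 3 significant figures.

Vertical component: v_y = 20.6 sin 50.5° = 15.90 m/s.
For a projectile landing at launch height, time of flight is t = 2 v_y / g = 2 × 15.90 / 9.8 = 3.24 s.

3.24 s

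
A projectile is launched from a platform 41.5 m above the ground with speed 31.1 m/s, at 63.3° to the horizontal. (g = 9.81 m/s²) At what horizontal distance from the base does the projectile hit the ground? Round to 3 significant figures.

96.3 m

Components: v_x = 31.1 cos 63.3° = 13.97 m/s, v_y = 31.1 sin 63.3° = 27.78 m/s.
Vertical: 0 = 41.5 + 27.78 t − ½(9.81) t² ⇒ 4.905 t² − 27.78 t − 41.5 = 0.
t = [27.78 + √(771.7 + 814.2)] / 9.810 = 6.891 s.
Horizontal: R = v_x · t = 13.97 × 6.891 = 96.3 m.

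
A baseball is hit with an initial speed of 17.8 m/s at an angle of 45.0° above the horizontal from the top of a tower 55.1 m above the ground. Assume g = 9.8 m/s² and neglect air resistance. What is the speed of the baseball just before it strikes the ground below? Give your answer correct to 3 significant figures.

v_x = 17.8 cos 45.0° = 12.59 m/s is unchanged throughout.
For the vertical component, v_y² = v_y0² + 2 g h = (12.59)² + 2×9.8×55.1 = 1238, so |v_y| = 35.19 m/s.
Impact speed = √(v_x² + v_y²) = √(158.5 + 1238) = 37.4 m/s.

37.4 m/s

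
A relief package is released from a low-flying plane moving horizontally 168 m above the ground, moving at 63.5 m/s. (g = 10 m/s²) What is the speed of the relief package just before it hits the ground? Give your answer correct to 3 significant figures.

Fall time: t = √(2 × 168 / 10) = 5.797 s.
At impact: v_x = 63.5 m/s (unchanged), v_y = g t = 10 × 5.797 = 57.97 m/s.
Speed = √(v_x² + v_y²) = √(4032 + 3361) = 86.0 m/s.

86.0 m/s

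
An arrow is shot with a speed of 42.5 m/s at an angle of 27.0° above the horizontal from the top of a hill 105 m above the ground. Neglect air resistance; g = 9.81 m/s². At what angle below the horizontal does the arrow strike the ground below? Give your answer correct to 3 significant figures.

v_x = 42.5 cos 27.0° = 37.87 m/s.
At impact |v_y| = √(v_y0² + 2 g h) = √(19.29² + 2×9.81×105) = 49.32 m/s.
Angle below horizontal = arctan(|v_y| / v_x) = arctan(49.32 / 37.87) = 52.5°.

52.5°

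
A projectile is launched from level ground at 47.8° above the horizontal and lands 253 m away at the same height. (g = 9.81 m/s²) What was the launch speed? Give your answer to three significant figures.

On level ground, R = v₀² sin(2θ) / g, so v₀ = √(R g / sin 2θ).
sin(2 × 47.8°) = 0.9952.
v₀ = √(253 × 9.81 / 0.9952) = √2494 = 49.9 m/s.

49.9 m/s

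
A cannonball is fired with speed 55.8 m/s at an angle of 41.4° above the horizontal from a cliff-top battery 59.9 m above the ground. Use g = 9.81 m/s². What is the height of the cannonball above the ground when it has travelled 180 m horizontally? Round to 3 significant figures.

v_x = 55.8 cos 41.4° = 41.86 m/s, v_y0 = 55.8 sin 41.4° = 36.90 m/s.
Time to reach x = 180 m: t = x / v_x = 180 / 41.86 = 4.300 s.
y = 59.9 + v_y0 t − ½ g t² = 59.9 + 36.90×4.300 − 4.905×4.300² = 128 m.

128 m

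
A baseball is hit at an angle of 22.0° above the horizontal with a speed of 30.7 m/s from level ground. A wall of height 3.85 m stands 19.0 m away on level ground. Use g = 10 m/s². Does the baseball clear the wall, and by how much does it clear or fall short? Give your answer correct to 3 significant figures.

Yes — it clears the wall by 1.60 m.

v_x = 30.7 cos 22.0° = 28.46 m/s; v_y0 = 30.7 sin 22.0° = 11.50 m/s.
Time to reach the wall: t = 19.0 / 28.46 = 0.6676 s.
Height at that point: y = 11.50×0.6676 − 5.000×0.6676² = 5.449 m.
That is 5.449 − 3.85 = 1.60 m above the top of the wall, so the baseball clears it.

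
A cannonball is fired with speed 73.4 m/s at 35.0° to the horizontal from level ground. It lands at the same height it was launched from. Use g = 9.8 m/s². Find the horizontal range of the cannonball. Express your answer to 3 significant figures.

517 m

Components: v_x = 73.4 cos 35.0° = 60.13 m/s, v_y = 73.4 sin 35.0° = 42.10 m/s.
Time of flight (same landing height): t = 2 v_y / g = 2 × 42.10 / 9.8 = 8.592 s.
Range: R = v_x · t = 60.13 × 8.592 = 517 m.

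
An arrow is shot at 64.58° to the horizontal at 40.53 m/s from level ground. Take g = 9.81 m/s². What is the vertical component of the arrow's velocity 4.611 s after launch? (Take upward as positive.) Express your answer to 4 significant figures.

-8.628 m/s

Initial vertical component: v_y0 = 40.53 sin 64.58° = 36.606 m/s.
v_y(t) = v_y0 − g t = 36.606 − 9.81 × 4.611 = -8.628 m/s.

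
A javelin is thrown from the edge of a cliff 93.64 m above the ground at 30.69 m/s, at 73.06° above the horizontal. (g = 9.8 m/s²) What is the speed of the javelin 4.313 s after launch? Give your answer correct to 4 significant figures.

v_x = 30.69 cos 73.06° = 8.9421 m/s (constant).
v_y(t) = 30.69 sin 73.06° − g t = 29.358 − 9.8 × 4.313 = -12.909 m/s.
Speed = √(v_x² + v_y²) = √(79.961 + 166.64) = 15.70 m/s.

15.70 m/s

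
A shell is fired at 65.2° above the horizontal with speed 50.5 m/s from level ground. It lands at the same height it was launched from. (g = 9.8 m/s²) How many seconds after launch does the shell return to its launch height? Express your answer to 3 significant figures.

Vertical component: v_y = 50.5 sin 65.2° = 45.84 m/s.
For a projectile landing at launch height, time of flight is t = 2 v_y / g = 2 × 45.84 / 9.8 = 9.36 s.

9.36 s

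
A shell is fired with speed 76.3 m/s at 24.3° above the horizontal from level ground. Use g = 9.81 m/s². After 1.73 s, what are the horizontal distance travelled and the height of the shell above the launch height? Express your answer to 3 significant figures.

x = 120 m, y = 39.6 m

v_x = 76.3 cos 24.3° = 69.54 m/s; v_y0 = 76.3 sin 24.3° = 31.40 m/s.
x = v_x t = 69.54 × 1.73 = 120 m.
y = v_y0 t − ½ g t² = 31.40×1.73 − 4.905×1.73² = 39.6 m.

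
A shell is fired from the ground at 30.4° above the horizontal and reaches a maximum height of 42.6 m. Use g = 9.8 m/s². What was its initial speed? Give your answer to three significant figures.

At maximum height v_y = 0, so (v₀ sin θ)² = 2 g H.
v₀ sin 30.4° = √(2 × 9.8 × 42.6) = 28.90 m/s.
v₀ = 28.90 / sin 30.4° = 28.90 / 0.5060 = 57.1 m/s.

57.1 m/s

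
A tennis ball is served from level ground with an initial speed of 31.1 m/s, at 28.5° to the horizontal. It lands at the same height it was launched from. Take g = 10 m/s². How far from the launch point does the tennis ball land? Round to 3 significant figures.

81.1 m

Components: v_x = 31.1 cos 28.5° = 27.33 m/s, v_y = 31.1 sin 28.5° = 14.84 m/s.
Time of flight (same landing height): t = 2 v_y / g = 2 × 14.84 / 10 = 2.968 s.
Range: R = v_x · t = 27.33 × 2.968 = 81.1 m.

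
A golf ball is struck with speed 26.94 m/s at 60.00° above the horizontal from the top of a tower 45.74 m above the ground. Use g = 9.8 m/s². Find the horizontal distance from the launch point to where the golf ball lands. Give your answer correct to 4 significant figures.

84.24 m

Components: v_x = 26.94 cos 60.00° = 13.470 m/s, v_y = 26.94 sin 60.00° = 23.331 m/s.
Vertical: 0 = 45.74 + 23.331 t − ½(9.8) t² ⇒ 4.900 t² − 23.331 t − 45.74 = 0.
t = [23.331 + √(544.34 + 896.50)] / 9.800 = 6.2540 s.
Horizontal: R = v_x · t = 13.470 × 6.2540 = 84.24 m.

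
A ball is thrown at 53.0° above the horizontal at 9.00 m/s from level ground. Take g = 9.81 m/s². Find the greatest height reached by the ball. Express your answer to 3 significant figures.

2.63 m

Vertical component of launch velocity: v_y = 9.00 sin 53.0° = 7.188 m/s.
At the highest point the vertical velocity is zero, so v_y² = 2 g h_max.
h_max = (7.188)² / (2 × 9.81) = 51.67 / 19.62 = 2.63 m.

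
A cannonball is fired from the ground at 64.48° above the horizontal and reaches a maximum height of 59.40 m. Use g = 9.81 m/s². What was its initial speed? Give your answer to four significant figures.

37.83 m/s

At maximum height v_y = 0, so (v₀ sin θ)² = 2 g H.
v₀ sin 64.48° = √(2 × 9.81 × 59.40) = 34.138 m/s.
v₀ = 34.138 / sin 64.48° = 34.138 / 0.9024 = 37.83 m/s.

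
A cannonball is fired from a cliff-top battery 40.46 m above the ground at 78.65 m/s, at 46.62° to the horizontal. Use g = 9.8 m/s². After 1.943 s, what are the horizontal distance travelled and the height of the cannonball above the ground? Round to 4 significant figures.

v_x = 78.65 cos 46.62° = 54.019 m/s; v_y0 = 78.65 sin 46.62° = 57.164 m/s.
x = v_x t = 54.019 × 1.943 = 105.0 m.
y = 40.46 + v_y0 t − ½ g t² = 133.0 m.

x = 105.0 m, y = 133.0 m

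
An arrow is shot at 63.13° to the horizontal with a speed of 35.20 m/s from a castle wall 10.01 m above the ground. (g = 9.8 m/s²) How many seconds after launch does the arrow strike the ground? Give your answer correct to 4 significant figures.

6.712 s

Vertical component: v_y = 35.20 sin 63.13° = 31.400 m/s.
Taking up as positive with launch at y = 10.01 m, landing at y = 0: 0 = 10.01 + 31.400 t − ½(9.8) t².
Solving 4.900 t² − 31.400 t − 10.01 = 0 gives t = [31.400 + √(31.400² + 4·4.900·10.01)] / 9.800 = 6.712 s.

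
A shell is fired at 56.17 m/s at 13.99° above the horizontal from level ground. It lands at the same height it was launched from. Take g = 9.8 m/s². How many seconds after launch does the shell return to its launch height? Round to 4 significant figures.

2.771 s

Vertical component: v_y = 56.17 sin 13.99° = 13.579 m/s.
For a projectile landing at launch height, time of flight is t = 2 v_y / g = 2 × 13.579 / 9.8 = 2.771 s.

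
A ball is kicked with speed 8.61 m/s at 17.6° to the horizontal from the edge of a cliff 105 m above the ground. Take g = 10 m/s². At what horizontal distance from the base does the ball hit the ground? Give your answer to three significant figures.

Components: v_x = 8.61 cos 17.6° = 8.207 m/s, v_y = 8.61 sin 17.6° = 2.603 m/s.
Vertical: 0 = 105 + 2.603 t − ½(10) t² ⇒ 5.000 t² − 2.603 t − 105 = 0.
t = [2.603 + √(6.776 + 2100)] / 10.00 = 4.850 s.
Horizontal: R = v_x · t = 8.207 × 4.850 = 39.8 m.

39.8 m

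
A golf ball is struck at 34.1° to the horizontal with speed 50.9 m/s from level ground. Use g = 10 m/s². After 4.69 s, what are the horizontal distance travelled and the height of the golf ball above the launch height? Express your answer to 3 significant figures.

x = 198 m, y = 23.9 m

v_x = 50.9 cos 34.1° = 42.15 m/s; v_y0 = 50.9 sin 34.1° = 28.54 m/s.
x = v_x t = 42.15 × 4.69 = 198 m.
y = v_y0 t − ½ g t² = 28.54×4.69 − 5.000×4.69² = 23.9 m.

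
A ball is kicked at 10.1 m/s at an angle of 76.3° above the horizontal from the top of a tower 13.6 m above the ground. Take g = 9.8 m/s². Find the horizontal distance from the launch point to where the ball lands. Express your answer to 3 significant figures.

Components: v_x = 10.1 cos 76.3° = 2.392 m/s, v_y = 10.1 sin 76.3° = 9.813 m/s.
Vertical: 0 = 13.6 + 9.813 t − ½(9.8) t² ⇒ 4.900 t² − 9.813 t − 13.6 = 0.
t = [9.813 + √(96.29 + 266.6)] / 9.800 = 2.945 s.
Horizontal: R = v_x · t = 2.392 × 2.945 = 7.04 m.

7.04 m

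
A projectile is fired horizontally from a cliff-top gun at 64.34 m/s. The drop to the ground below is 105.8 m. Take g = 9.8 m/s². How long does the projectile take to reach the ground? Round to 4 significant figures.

4.647 s

The horizontal speed doesn't affect the fall. With v_y0 = 0, h = ½ g t².
t = √(2 × 105.8 / 9.8) = √21.592 = 4.647 s.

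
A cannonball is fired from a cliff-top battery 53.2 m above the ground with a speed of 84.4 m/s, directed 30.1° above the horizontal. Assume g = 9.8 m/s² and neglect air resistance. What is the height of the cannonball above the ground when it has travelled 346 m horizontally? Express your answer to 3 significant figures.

v_x = 84.4 cos 30.1° = 73.02 m/s, v_y0 = 84.4 sin 30.1° = 42.33 m/s.
Time to reach x = 346 m: t = x / v_x = 346 / 73.02 = 4.738 s.
y = 53.2 + v_y0 t − ½ g t² = 53.2 + 42.33×4.738 − 4.900×4.738² = 144 m.

144 m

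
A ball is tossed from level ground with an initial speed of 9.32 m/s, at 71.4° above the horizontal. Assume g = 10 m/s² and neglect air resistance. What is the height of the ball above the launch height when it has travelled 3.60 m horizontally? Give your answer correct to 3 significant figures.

3.36 m

v_x = 9.32 cos 71.4° = 2.973 m/s, v_y0 = 9.32 sin 71.4° = 8.833 m/s.
Time to reach x = 3.60 m: t = x / v_x = 3.60 / 2.973 = 1.211 s.
y = v_y0 t − ½ g t² = 8.833×1.211 − 5.000×1.211² = 3.36 m.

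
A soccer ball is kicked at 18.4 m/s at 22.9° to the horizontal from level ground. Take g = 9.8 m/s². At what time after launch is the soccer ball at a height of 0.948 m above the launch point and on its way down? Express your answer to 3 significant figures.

v_y0 = 18.4 sin 22.9° = 7.160 m/s.
Set y = v_y0 t − ½ g t² = 0.948: 4.900 t² − 7.160 t + 0.948 = 0.
t = [7.160 ± √(51.27 − 18.58)] / 9.8 = (7.160 ± 5.718) / 9.8, giving t = 0.147 s or t = 1.31 s.
On the way down corresponds to the larger root: t = 1.31 s.

1.31 s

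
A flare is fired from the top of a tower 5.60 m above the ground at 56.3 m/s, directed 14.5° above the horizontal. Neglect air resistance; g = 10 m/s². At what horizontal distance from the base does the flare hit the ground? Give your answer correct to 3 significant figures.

Components: v_x = 56.3 cos 14.5° = 54.51 m/s, v_y = 56.3 sin 14.5° = 14.10 m/s.
Vertical: 0 = 5.60 + 14.10 t − ½(10) t² ⇒ 5.000 t² − 14.10 t − 5.60 = 0.
t = [14.10 + √(198.8 + 112.0)] / 10.00 = 3.173 s.
Horizontal: R = v_x · t = 54.51 × 3.173 = 173 m.

173 m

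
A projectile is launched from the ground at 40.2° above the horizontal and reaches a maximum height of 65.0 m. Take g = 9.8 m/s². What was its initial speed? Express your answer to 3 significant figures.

At maximum height v_y = 0, so (v₀ sin θ)² = 2 g H.
v₀ sin 40.2° = √(2 × 9.8 × 65.0) = 35.69 m/s.
v₀ = 35.69 / sin 40.2° = 35.69 / 0.6455 = 55.3 m/s.

55.3 m/s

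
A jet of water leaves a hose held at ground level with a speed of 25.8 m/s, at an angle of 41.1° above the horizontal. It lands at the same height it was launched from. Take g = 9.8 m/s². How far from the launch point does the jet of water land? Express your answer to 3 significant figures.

Components: v_x = 25.8 cos 41.1° = 19.44 m/s, v_y = 25.8 sin 41.1° = 16.96 m/s.
Time of flight (same landing height): t = 2 v_y / g = 2 × 16.96 / 9.8 = 3.461 s.
Range: R = v_x · t = 19.44 × 3.461 = 67.3 m.

67.3 m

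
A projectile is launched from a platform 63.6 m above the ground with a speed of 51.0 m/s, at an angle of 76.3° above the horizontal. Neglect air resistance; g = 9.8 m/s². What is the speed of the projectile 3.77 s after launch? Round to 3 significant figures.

17.5 m/s

v_x = 51.0 cos 76.3° = 12.08 m/s (constant).
v_y(t) = 51.0 sin 76.3° − g t = 49.55 − 9.8 × 3.77 = 12.60 m/s.
Speed = √(v_x² + v_y²) = √(145.9 + 158.8) = 17.5 m/s.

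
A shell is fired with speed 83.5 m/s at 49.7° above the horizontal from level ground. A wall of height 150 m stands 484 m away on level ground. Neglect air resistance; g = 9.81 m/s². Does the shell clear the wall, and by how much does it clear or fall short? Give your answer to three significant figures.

v_x = 83.5 cos 49.7° = 54.01 m/s; v_y0 = 83.5 sin 49.7° = 63.68 m/s.
Time to reach the wall: t = 484 / 54.01 = 8.961 s.
Height at that point: y = 63.68×8.961 − 4.905×8.961² = 176.8 m.
That is 176.8 − 150 = 26.8 m above the top of the wall, so the shell clears it.

Yes — it clears the wall by 26.8 m.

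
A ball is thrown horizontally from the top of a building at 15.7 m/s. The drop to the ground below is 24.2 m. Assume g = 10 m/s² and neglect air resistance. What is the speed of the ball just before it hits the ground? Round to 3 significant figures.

Fall time: t = √(2 × 24.2 / 10) = 2.200 s.
At impact: v_x = 15.7 m/s (unchanged), v_y = g t = 10 × 2.200 = 22.00 m/s.
Speed = √(v_x² + v_y²) = √(246.5 + 484.0) = 27.0 m/s.

27.0 m/s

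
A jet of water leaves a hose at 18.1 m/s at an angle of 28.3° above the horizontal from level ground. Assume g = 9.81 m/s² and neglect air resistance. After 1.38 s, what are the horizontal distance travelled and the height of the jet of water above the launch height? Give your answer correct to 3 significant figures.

x = 22.0 m, y = 2.50 m

v_x = 18.1 cos 28.3° = 15.94 m/s; v_y0 = 18.1 sin 28.3° = 8.581 m/s.
x = v_x t = 15.94 × 1.38 = 22.0 m.
y = v_y0 t − ½ g t² = 8.581×1.38 − 4.905×1.38² = 2.50 m.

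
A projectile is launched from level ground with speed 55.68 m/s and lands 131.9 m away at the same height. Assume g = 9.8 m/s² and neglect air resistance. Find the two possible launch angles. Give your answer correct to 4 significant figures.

12.32° and 77.68°

Level-ground range: R = v₀² sin(2θ)/g ⇒ sin 2θ = R g / v₀² = 131.9×9.8/55.68² = 0.4169.
2θ = arcsin(0.4169) = 24.639° or 180° − 24.639° = 155.361°.
So θ = 12.32° or θ = 77.68°.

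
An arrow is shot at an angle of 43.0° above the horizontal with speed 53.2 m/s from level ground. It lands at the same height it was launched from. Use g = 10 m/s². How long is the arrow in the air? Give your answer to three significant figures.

Vertical component: v_y = 53.2 sin 43.0° = 36.28 m/s.
For a projectile landing at launch height, time of flight is t = 2 v_y / g = 2 × 36.28 / 10 = 7.26 s.

7.26 s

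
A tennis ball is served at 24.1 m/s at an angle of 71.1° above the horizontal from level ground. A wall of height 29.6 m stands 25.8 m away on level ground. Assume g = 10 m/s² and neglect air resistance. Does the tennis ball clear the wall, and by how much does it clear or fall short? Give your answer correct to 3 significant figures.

v_x = 24.1 cos 71.1° = 7.806 m/s; v_y0 = 24.1 sin 71.1° = 22.80 m/s.
Time to reach the wall: t = 25.8 / 7.806 = 3.305 s.
Height at that point: y = 22.80×3.305 − 5.000×3.305² = 20.74 m.
That is 29.6 − 20.74 = 8.86 m below the top of the wall, so the tennis ball does not clear it.

No — it falls 8.86 m short of clearing the wall.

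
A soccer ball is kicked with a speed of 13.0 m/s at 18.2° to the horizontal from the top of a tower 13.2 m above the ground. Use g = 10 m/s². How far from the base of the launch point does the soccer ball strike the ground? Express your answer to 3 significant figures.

Components: v_x = 13.0 cos 18.2° = 12.35 m/s, v_y = 13.0 sin 18.2° = 4.060 m/s.
Vertical: 0 = 13.2 + 4.060 t − ½(10) t² ⇒ 5.000 t² − 4.060 t − 13.2 = 0.
t = [4.060 + √(16.48 + 264.0)] / 10.00 = 2.081 s.
Horizontal: R = v_x · t = 12.35 × 2.081 = 25.7 m.

25.7 m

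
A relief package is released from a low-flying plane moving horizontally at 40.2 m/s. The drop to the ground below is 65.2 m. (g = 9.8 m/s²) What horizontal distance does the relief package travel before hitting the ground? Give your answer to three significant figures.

147 m

Initial vertical velocity is zero, so the fall time comes from h = ½ g t²: t = √(2 × 65.2 / 9.8) = 3.648 s.
Horizontal motion is uniform at 40.2 m/s, so x = 40.2 × 3.648 = 147 m.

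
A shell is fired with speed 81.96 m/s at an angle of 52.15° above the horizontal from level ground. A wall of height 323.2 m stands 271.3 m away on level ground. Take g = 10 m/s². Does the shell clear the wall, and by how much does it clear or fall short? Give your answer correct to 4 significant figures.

v_x = 81.96 cos 52.15° = 50.290 m/s; v_y0 = 81.96 sin 52.15° = 64.717 m/s.
Time to reach the wall: t = 271.3 / 50.290 = 5.3947 s.
Height at that point: y = 64.717×5.3947 − 5.000×5.3947² = 203.61 m.
That is 323.2 − 203.61 = 119.6 m below the top of the wall, so the shell does not clear it.

No — it falls 119.6 m short of clearing the wall.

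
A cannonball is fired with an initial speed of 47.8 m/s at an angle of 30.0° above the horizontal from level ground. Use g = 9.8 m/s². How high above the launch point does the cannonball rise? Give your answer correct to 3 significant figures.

Vertical component of launch velocity: v_y = 47.8 sin 30.0° = 23.90 m/s.
At the highest point the vertical velocity is zero, so v_y² = 2 g h_max.
h_max = (23.90)² / (2 × 9.8) = 571.2 / 19.60 = 29.1 m.

29.1 m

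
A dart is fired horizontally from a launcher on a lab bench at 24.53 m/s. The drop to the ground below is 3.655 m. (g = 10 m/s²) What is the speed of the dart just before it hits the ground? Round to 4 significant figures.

Fall time: t = √(2 × 3.655 / 10) = 0.85499 s.
At impact: v_x = 24.53 m/s (unchanged), v_y = g t = 10 × 0.85499 = 8.5499 m/s.
Speed = √(v_x² + v_y²) = √(601.72 + 73.101) = 25.98 m/s.

25.98 m/s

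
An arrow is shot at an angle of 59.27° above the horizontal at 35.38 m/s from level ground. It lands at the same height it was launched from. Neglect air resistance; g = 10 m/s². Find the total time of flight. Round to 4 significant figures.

Vertical component: v_y = 35.38 sin 59.27° = 30.412 m/s.
For a projectile landing at launch height, time of flight is t = 2 v_y / g = 2 × 30.412 / 10 = 6.082 s.

6.082 s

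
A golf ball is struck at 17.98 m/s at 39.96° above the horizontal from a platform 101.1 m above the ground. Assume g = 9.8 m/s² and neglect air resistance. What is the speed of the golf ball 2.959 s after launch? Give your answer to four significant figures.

22.24 m/s

v_x = 17.98 cos 39.96° = 13.782 m/s (constant).
v_y(t) = 17.98 sin 39.96° − g t = 11.548 − 9.8 × 2.959 = -17.450 m/s.
Speed = √(v_x² + v_y²) = √(189.94 + 304.50) = 22.24 m/s.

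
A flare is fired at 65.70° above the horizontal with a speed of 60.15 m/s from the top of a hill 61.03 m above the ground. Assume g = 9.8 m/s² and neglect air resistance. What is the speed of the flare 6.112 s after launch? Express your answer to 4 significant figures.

25.27 m/s

v_x = 60.15 cos 65.70° = 24.753 m/s (constant).
v_y(t) = 60.15 sin 65.70° − g t = 54.821 − 9.8 × 6.112 = -5.0766 m/s.
Speed = √(v_x² + v_y²) = √(612.71 + 25.772) = 25.27 m/s.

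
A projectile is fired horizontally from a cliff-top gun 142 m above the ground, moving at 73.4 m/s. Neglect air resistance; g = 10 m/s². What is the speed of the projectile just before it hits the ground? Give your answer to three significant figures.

Fall time: t = √(2 × 142 / 10) = 5.329 s.
At impact: v_x = 73.4 m/s (unchanged), v_y = g t = 10 × 5.329 = 53.29 m/s.
Speed = √(v_x² + v_y²) = √(5388 + 2840) = 90.7 m/s.

90.7 m/s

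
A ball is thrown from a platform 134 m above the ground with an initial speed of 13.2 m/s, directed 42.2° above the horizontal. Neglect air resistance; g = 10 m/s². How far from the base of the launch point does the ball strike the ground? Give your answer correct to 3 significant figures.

60.0 m

Components: v_x = 13.2 cos 42.2° = 9.779 m/s, v_y = 13.2 sin 42.2° = 8.867 m/s.
Vertical: 0 = 134 + 8.867 t − ½(10) t² ⇒ 5.000 t² − 8.867 t − 134 = 0.
t = [8.867 + √(78.62 + 2680)] / 10.00 = 6.139 s.
Horizontal: R = v_x · t = 9.779 × 6.139 = 60.0 m.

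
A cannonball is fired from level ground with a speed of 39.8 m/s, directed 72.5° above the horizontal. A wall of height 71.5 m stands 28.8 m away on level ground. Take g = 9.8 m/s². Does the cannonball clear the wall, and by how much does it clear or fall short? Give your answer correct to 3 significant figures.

No — it falls 8.53 m short of clearing the wall.

v_x = 39.8 cos 72.5° = 11.97 m/s; v_y0 = 39.8 sin 72.5° = 37.96 m/s.
Time to reach the wall: t = 28.8 / 11.97 = 2.406 s.
Height at that point: y = 37.96×2.406 − 4.900×2.406² = 62.97 m.
That is 71.5 − 62.97 = 8.53 m below the top of the wall, so the cannonball does not clear it.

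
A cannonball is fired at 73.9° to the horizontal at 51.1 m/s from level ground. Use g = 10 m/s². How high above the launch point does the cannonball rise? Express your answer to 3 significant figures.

121 m

Vertical component of launch velocity: v_y = 51.1 sin 73.9° = 49.10 m/s.
At the highest point the vertical velocity is zero, so v_y² = 2 g h_max.
h_max = (49.10)² / (2 × 10) = 2411 / 20.00 = 121 m.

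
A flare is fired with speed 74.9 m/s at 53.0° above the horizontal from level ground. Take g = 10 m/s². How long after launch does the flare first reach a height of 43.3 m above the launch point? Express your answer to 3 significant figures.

0.774 s

v_y0 = 74.9 sin 53.0° = 59.82 m/s.
Set y = v_y0 t − ½ g t² = 43.3: 5.000 t² − 59.82 t + 43.3 = 0.
t = [59.82 ± √(3578 − 866.0)] / 10 = (59.82 ± 52.08) / 10, giving t = 0.774 s or t = 11.2 s.
The flare is on the way up at the first time, so t = 0.774 s.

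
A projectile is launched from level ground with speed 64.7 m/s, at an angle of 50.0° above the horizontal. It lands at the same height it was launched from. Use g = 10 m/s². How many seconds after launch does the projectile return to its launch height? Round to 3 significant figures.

Vertical component: v_y = 64.7 sin 50.0° = 49.56 m/s.
For a projectile landing at launch height, time of flight is t = 2 v_y / g = 2 × 49.56 / 10 = 9.91 s.

9.91 s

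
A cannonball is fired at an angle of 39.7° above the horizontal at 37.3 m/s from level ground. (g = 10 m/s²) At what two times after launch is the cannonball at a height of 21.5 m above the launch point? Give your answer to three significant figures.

1.21 s and 3.56 s

v_y0 = 37.3 sin 39.7° = 23.83 m/s.
Set y = v_y0 t − ½ g t² = 21.5: 5.000 t² − 23.83 t + 21.5 = 0.
t = [23.83 ± √(567.9 − 430.0)] / 10 = (23.83 ± 11.74) / 10, giving t = 1.21 s or t = 3.56 s.
So the cannonball is at 21.5 m at t = 1.21 s (rising) and t = 3.56 s (falling).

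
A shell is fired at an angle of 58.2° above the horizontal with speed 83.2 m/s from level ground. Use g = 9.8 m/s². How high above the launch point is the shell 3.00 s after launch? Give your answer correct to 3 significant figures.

v_y0 = 83.2 sin 58.2° = 70.71 m/s.
y(t) = v_y0 t − ½ g t² = 70.71×3.00 − 4.900×3.00² = 168 m.

168 m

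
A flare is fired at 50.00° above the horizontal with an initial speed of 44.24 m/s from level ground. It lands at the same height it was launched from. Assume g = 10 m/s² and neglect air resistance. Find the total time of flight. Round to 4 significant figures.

Vertical component: v_y = 44.24 sin 50.00° = 33.890 m/s.
For a projectile landing at launch height, time of flight is t = 2 v_y / g = 2 × 33.890 / 10 = 6.778 s.

6.778 s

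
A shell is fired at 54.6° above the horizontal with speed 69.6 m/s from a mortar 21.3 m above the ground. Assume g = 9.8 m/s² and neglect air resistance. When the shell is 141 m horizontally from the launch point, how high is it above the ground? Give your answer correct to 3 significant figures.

v_x = 69.6 cos 54.6° = 40.32 m/s, v_y0 = 69.6 sin 54.6° = 56.73 m/s.
Time to reach x = 141 m: t = x / v_x = 141 / 40.32 = 3.497 s.
y = 21.3 + v_y0 t − ½ g t² = 21.3 + 56.73×3.497 − 4.900×3.497² = 160 m.

160 m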